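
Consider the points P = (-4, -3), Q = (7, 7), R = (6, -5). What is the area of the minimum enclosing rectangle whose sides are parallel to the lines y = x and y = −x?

126

In coordinates u = x + y, v = x − y the rectangle is axis-aligned; the map (x,y)→(u,v) scales areas by 2.
u-values: -7, 14, 1; range = 14 − (-7) = 21.
v-values: -1, 0, 11; range = 11 − (-1) = 12.
Area = (21 × 12) / 2 = 126.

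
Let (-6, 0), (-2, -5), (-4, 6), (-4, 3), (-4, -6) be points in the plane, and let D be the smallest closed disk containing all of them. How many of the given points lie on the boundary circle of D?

The minimum enclosing circle of a finite set is fixed by two of the points (as a diameter) or three (as a circumcircle).
The farthest pair is (-4, 6)–(-4, -6) with squared distance 144. The circle on this segment as diameter has centre (-4, 0) and r² = 144/4 = 36.
Check (-6, 0): distance² to centre = 4 ≤ 36, so it lies inside.
All remaining points lie in this disk, and no smaller disk contains both endpoints, so this is the minimum enclosing circle.
The points at distance exactly r from the centre are (-4, 6), (-4, -6) — 2 points.

2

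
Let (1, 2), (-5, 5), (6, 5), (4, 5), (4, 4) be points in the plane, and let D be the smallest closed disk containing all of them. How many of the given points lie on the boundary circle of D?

The farthest pair is (-5, 5)–(6, 5) with squared distance 121. The circle on this segment as diameter has centre (0.5, 5) and r² = 121/4 = 30.25.
Check (1, 2): distance² to centre = 9.25 ≤ 30.25, so it lies inside.
All remaining points lie in this disk, and no smaller disk contains both endpoints, so this is the minimum enclosing circle.
The points at distance exactly r from the centre are (-5, 5), (6, 5) — 2 points.

2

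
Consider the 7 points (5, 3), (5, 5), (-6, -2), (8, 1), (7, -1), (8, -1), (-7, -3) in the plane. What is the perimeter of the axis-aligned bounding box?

46

Width = max x − min x = 8 − (-7) = 15.
Height = max y − min y = 5 − (-3) = 8.
Perimeter = 2(15 + 8) = 46.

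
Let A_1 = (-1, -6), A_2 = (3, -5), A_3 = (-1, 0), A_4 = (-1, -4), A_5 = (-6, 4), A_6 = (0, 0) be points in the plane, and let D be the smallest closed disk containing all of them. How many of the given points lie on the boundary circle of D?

The farthest pair is A_2–A_5 with squared distance 162. The circle on this segment as diameter has centre (-1.5, -0.5) and r² = 162/4 = 40.5.
Check A_1: distance² to centre = 30.5 ≤ 40.5, so it lies inside.
All remaining points lie in this disk, and no smaller disk contains both endpoints, so this is the minimum enclosing circle.
The points at distance exactly r from the centre are A_2, A_5 — 2 points.

2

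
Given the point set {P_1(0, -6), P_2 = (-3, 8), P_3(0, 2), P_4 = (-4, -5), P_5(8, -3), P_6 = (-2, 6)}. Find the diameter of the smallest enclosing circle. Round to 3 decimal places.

16.023

The minimum enclosing circle is determined by three boundary points: P_2, P_4, P_5.
Their circumcentre is (8/7, 8/7) with r² = 3145/49.
The farthest remaining point P_1 is at distance² 2564/49 ≤ 3145/49.
Diameter = 2r = 2√(3145/49) ≈ 16.023.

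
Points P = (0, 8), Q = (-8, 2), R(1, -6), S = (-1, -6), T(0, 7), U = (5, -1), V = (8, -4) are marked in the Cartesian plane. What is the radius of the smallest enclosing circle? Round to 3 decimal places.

By Welzl's lemma the MEC is supported by two points (diametrically opposite) or three points (on a circumcircle).
The minimum enclosing circle is determined by three boundary points: P, Q, V.
Their circumcentre is (1/6, -5/9) with r² = 23725/324.
The farthest remaining point T is at distance² 18505/324 ≤ 23725/324.
r = √(23725/324) ≈ 8.557.

8.557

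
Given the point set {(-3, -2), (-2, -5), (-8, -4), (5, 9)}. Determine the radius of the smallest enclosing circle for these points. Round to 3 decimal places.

9.192

A smallest enclosing disk is always determined by at most three of the input points on its boundary.
The farthest pair is (-8, -4)–(5, 9) with squared distance 338. The circle on this segment as diameter has centre (-1.5, 2.5) and r² = 338/4 = 84.5.
Check (-3, -2): distance² to centre = 22.5 ≤ 84.5, so it lies inside.
All remaining points lie in this disk, and no smaller disk contains both endpoints, so this is the minimum enclosing circle.
r = √(84.5) ≈ 9.192.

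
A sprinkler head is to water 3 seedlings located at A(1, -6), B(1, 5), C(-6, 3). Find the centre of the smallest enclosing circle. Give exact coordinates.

(-17/14, -0.5)

Side lengths²: AB² = 121, AC² = 130, BC² = 53.
Since AC² = 130 < 121 + 53 = 174, the triangle is acute, so the smallest enclosing circle is the circumcircle.
Circumcentre = (-17/14, -0.5), r² = 3445/98.
Centre = (-17/14, -0.5).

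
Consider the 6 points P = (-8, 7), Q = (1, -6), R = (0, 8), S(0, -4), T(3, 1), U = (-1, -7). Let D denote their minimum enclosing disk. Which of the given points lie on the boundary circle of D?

The minimum enclosing circle of a finite set is fixed by two of the points (as a diameter) or three (as a circumcircle).
The minimum enclosing circle is determined by three boundary points: P, R, U.
Their circumcentre is (-107/34, 23/34) with r² = 36725/578.
The farthest remaining point Q is at distance² 35705/578 ≤ 36725/578.
The points at distance exactly r from the centre are P, R, U — 3 points.

P, R, U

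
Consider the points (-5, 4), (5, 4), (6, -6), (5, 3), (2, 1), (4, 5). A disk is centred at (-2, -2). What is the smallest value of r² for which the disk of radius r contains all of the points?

The required radius is the distance from (-2, -2) to the farthest point.
Squared distances: 45, 85, 80, 74, 25, 85.
Maximum is 85, attained at (5, 4).

85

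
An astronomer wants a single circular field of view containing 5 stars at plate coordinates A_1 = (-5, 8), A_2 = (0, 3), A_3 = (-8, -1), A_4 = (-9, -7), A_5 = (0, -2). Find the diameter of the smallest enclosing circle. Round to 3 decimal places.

15.524

The minimum enclosing circle of a finite set is fixed by two of the points (as a diameter) or three (as a circumcircle).
The farthest pair is A_1–A_4 with squared distance 241. The circle on this segment as diameter has centre (-7, 0.5) and r² = 241/4 = 60.25.
Check A_2: distance² to centre = 55.25 ≤ 60.25, so it lies inside.
All remaining points lie in this disk, and no smaller disk contains both endpoints, so this is the minimum enclosing circle.
Diameter = 2r = 2√(60.25) ≈ 15.524.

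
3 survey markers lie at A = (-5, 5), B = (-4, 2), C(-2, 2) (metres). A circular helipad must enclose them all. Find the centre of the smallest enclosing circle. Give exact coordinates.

Side lengths²: AB² = 10, AC² = 18, BC² = 4.
Since AC² = 18 ≥ 10 + 4 = 14, the angle opposite AC is not acute, so the smallest enclosing circle has AC as diameter.
Centre = midpoint of AC = (-3.5, 3.5), r² = 18/4 = 4.5.
Centre = (-3.5, 3.5).

(-3.5, 3.5)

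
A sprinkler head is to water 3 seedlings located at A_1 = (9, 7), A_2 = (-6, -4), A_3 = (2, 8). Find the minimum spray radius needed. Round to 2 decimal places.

Side lengths²: A_1A_2² = 346, A_1A_3² = 50, A_2A_3² = 208.
Since A_1A_2² = 346 ≥ 208 + 50 = 258, the angle opposite A_1A_2 is not acute, so the smallest enclosing circle has A_1A_2 as diameter.
Centre = midpoint of A_1A_2 = (1.5, 1.5), r² = 346/4 = 86.5.
r = √(86.5) ≈ 9.30.

9.30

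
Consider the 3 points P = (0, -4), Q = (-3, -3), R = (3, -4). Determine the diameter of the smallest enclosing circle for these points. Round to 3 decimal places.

Side lengths²: PQ² = 10, PR² = 9, QR² = 37.
Since QR² = 37 ≥ 10 + 9 = 19, the angle opposite QR is not acute, so the smallest enclosing circle has QR as diameter.
Centre = midpoint of QR = (0, -3.5), r² = 37/4 = 9.25.
Diameter = 2r = 2√(9.25) ≈ 6.083.

6.083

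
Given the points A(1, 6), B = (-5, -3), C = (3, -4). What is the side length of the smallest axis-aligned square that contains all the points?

The bounding box has width 8 and height 10.
An axis-aligned square enclosing the set must have side ≥ max(width, height).
So the minimum side is max(8, 10) = 10.

10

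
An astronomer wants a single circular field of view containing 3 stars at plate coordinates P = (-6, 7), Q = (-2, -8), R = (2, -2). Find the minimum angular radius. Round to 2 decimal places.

7.76

Side lengths²: PQ² = 241, PR² = 145, QR² = 52.
Since PQ² = 241 ≥ 145 + 52 = 197, the angle opposite PQ is not acute, so the smallest enclosing circle has PQ as diameter.
Centre = midpoint of PQ = (-4, -0.5), r² = 241/4 = 60.25.
r = √(60.25) ≈ 7.76.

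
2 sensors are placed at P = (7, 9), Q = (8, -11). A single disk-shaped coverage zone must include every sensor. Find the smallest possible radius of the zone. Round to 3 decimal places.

10.012

The smallest circle enclosing two points has them as diameter endpoints.
Centre = midpoint = (7.5, -1); r² = |PQ|²/4 = 401/4 = 100.25.
r = √(100.25) ≈ 10.012.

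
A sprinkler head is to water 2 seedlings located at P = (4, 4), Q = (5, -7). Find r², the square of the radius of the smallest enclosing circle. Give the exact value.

30.5

The smallest circle enclosing two points has them as diameter endpoints.
Centre = midpoint = (4.5, -1.5); r² = |PQ|²/4 = 122/4 = 30.5.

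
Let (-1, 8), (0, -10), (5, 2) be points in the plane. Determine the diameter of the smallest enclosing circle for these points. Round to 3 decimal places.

Call the three points A, B, C in the order given.
Side lengths²: AB² = 325, AC² = 72, BC² = 169.
Since AB² = 325 ≥ 169 + 72 = 241, the angle opposite AB is not acute, so the smallest enclosing circle has AB as diameter.
Centre = midpoint of AB = (-0.5, -1), r² = 325/4 = 81.25.
Diameter = 2r = 2√(81.25) ≈ 18.028.

18.028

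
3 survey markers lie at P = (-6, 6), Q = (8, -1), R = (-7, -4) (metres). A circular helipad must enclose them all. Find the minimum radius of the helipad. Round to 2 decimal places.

Side lengths²: PQ² = 245, PR² = 101, QR² = 234.
Since PQ² = 245 < 234 + 101 = 335, the triangle is acute, so the smallest enclosing circle is the circumcircle.
Circumcentre = (-1/14, 5/14), r² = 6565/98.
r = √(6565/98) ≈ 8.18.

8.18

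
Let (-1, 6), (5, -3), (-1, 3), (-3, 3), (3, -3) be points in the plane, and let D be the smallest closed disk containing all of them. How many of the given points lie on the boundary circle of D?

A smallest enclosing disk is always determined by at most three of the input points on its boundary.
The farthest pair is (-1, 6)–(5, -3) with squared distance 117. The circle on this segment as diameter has centre (2, 1.5) and r² = 117/4 = 29.25.
Check (-1, 3): distance² to centre = 11.25 ≤ 29.25, so it lies inside.
All remaining points lie in this disk, and no smaller disk contains both endpoints, so this is the minimum enclosing circle.
The points at distance exactly r from the centre are (-1, 6), (5, -3) — 2 points.

2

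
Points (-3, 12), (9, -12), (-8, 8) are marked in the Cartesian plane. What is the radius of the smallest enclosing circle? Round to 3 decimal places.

13.422

Call the three points A, B, C in the order given.
Side lengths²: AB² = 720, AC² = 41, BC² = 689.
Since AB² = 720 < 689 + 41 = 730, the triangle is acute, so the smallest enclosing circle is the circumcircle.
Circumcentre = (37/14, -5/28), r² = 141245/784.
r = √(141245/784) ≈ 13.422.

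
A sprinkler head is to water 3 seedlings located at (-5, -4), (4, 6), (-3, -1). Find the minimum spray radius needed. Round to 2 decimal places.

6.73

Call the three points A, B, C in the order given.
Side lengths²: AB² = 181, AC² = 13, BC² = 98.
Since AB² = 181 ≥ 98 + 13 = 111, the angle opposite AB is not acute, so the smallest enclosing circle has AB as diameter.
Centre = midpoint of AB = (-0.5, 1), r² = 181/4 = 45.25.
r = √(45.25) ≈ 6.73.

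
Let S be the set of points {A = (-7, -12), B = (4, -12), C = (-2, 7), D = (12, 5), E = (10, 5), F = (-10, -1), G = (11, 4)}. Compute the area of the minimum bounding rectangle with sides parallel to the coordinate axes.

x ranges over [-10, 12], width 22.
y ranges over [-12, 7], height 19.
Area = 22 × 19 = 418.

418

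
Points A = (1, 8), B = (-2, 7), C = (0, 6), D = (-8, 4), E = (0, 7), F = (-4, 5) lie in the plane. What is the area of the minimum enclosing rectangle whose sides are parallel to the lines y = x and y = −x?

39

In coordinates u = x + y, v = x − y the rectangle is axis-aligned; the map (x,y)→(u,v) scales areas by 2.
u-values: 9, 5, 6, -4, 7, 1; range = 9 − (-4) = 13.
v-values: -7, -9, -6, -12, -7, -9; range = -6 − (-12) = 6.
Area = (13 × 6) / 2 = 39.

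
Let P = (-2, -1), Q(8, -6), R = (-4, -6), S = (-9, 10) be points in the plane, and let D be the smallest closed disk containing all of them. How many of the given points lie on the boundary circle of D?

A smallest enclosing disk is always determined by at most three of the input points on its boundary.
The farthest pair is Q–S with squared distance 545. The circle on this segment as diameter has centre (-0.5, 2) and r² = 545/4 = 136.25.
Check P: distance² to centre = 11.25 ≤ 136.25, so it lies inside.
All remaining points lie in this disk, and no smaller disk contains both endpoints, so this is the minimum enclosing circle.
The points at distance exactly r from the centre are Q, S — 2 points.

2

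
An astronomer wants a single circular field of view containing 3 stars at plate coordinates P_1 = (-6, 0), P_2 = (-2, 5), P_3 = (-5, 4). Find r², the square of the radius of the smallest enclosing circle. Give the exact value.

10.25

Side lengths²: P_1P_2² = 41, P_1P_3² = 17, P_2P_3² = 10.
Since P_1P_2² = 41 ≥ 17 + 10 = 27, the angle opposite P_1P_2 is not acute, so the smallest enclosing circle has P_1P_2 as diameter.
Centre = midpoint of P_1P_2 = (-4, 2.5), r² = 41/4 = 10.25.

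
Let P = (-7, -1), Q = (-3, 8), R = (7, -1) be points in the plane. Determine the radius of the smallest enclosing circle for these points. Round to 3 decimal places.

Side lengths²: PQ² = 97, PR² = 196, QR² = 181.
Since PR² = 196 < 181 + 97 = 278, the triangle is acute, so the smallest enclosing circle is the circumcircle.
Circumcentre = (0, 23/18), r² = 17557/324.
r = √(17557/324) ≈ 7.361.

7.361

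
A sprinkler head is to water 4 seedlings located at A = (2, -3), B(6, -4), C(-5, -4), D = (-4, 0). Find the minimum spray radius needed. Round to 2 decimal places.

The minimum enclosing circle is determined by three boundary points: B, C, D.
Their circumcentre is (0.5, -3.25) with r² = 30.8125.
The farthest remaining point A is at distance² 2.3125 ≤ 30.8125.
r = √(30.8125) ≈ 5.55.

5.55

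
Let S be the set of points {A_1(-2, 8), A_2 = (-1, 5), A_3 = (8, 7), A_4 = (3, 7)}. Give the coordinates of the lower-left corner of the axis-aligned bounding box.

x-range [-2, 8], y-range [5, 8].
The lower-left corner is (-2, 5).

(-2, 5)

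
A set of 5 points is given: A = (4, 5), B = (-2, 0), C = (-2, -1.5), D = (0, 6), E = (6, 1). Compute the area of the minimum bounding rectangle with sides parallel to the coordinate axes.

60

x ranges over [-2, 6], width 8.
y ranges over [-1.5, 6], height 7.5.
Area = 8 × 7.5 = 60.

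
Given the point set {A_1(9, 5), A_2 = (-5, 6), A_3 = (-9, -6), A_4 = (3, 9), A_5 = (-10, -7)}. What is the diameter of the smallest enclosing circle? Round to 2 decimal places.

The minimum enclosing circle of a finite set is fixed by two of the points (as a diameter) or three (as a circumcircle).
The farthest pair is A_1–A_5 with squared distance 505. The circle on this segment as diameter has centre (-0.5, -1) and r² = 505/4 = 126.25.
Check A_2: distance² to centre = 69.25 ≤ 126.25, so it lies inside.
All remaining points lie in this disk, and no smaller disk contains both endpoints, so this is the minimum enclosing circle.
Diameter = 2r = 2√(126.25) ≈ 22.47.

22.47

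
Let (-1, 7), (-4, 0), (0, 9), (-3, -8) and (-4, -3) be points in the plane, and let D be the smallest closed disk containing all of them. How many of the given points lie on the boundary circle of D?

The minimum enclosing circle of a finite set is fixed by two of the points (as a diameter) or three (as a circumcircle).
The farthest pair is (0, 9)–(-3, -8) with squared distance 298. The circle on this segment as diameter has centre (-1.5, 0.5) and r² = 298/4 = 74.5.
Check (-1, 7): distance² to centre = 42.5 ≤ 74.5, so it lies inside.
All remaining points lie in this disk, and no smaller disk contains both endpoints, so this is the minimum enclosing circle.
The points at distance exactly r from the centre are (0, 9), (-3, -8) — 2 points.

2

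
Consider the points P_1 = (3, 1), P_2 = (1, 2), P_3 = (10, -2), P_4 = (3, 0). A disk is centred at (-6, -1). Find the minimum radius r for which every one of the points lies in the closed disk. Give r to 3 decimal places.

The required radius is the distance from (-6, -1) to the farthest point.
Squared distances: 85, 58, 257, 82.
Maximum is 257, attained at P_3.
r = √257 ≈ 16.031.

16.031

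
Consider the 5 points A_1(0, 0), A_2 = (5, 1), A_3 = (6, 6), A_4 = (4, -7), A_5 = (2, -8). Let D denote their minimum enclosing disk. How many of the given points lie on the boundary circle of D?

The minimum enclosing circle of a finite set is fixed by two of the points (as a diameter) or three (as a circumcircle).
The farthest pair is A_3–A_5 with squared distance 212. The circle on this segment as diameter has centre (4, -1) and r² = 212/4 = 53.
Check A_1: distance² to centre = 17 ≤ 53, so it lies inside.
All remaining points lie in this disk, and no smaller disk contains both endpoints, so this is the minimum enclosing circle.
The points at distance exactly r from the centre are A_3, A_5 — 2 points.

2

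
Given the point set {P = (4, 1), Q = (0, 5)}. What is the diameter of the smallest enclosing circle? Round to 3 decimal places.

5.657

The smallest circle enclosing two points has them as diameter endpoints.
Centre = midpoint = (2, 3); r² = |PQ|²/4 = 32/4 = 8.
Diameter = 2r = 2√8 ≈ 5.657.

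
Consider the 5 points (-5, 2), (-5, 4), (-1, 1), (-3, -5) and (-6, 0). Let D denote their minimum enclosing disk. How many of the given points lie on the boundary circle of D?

A smallest enclosing disk is always determined by at most three of the input points on its boundary.
The farthest pair is (-5, 4)–(-3, -5) with squared distance 85. The circle on this segment as diameter has centre (-4, -0.5) and r² = 85/4 = 21.25.
Check (-5, 2): distance² to centre = 7.25 ≤ 21.25, so it lies inside.
All remaining points lie in this disk, and no smaller disk contains both endpoints, so this is the minimum enclosing circle.
The points at distance exactly r from the centre are (-5, 4), (-3, -5) — 2 points.

2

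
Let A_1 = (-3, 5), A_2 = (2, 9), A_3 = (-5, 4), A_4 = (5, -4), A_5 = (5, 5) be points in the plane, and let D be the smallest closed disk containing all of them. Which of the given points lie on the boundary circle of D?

By Welzl's lemma the MEC is supported by two points (diametrically opposite) or three points (on a circumcircle).
The minimum enclosing circle is determined by three boundary points: A_2, A_3, A_4.
Their circumcentre is (88/53, 110/53) with r² = 135013/2809.
The farthest remaining point A_1 is at distance² 85034/2809 ≤ 135013/2809.
The points at distance exactly r from the centre are A_2, A_3, A_4 — 3 points.

A_2, A_3, A_4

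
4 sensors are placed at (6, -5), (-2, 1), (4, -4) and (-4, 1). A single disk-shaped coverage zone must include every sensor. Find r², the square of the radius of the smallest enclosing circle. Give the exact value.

34

By Welzl's lemma the MEC is supported by two points (diametrically opposite) or three points (on a circumcircle).
The farthest pair is (6, -5)–(-4, 1) with squared distance 136. The circle on this segment as diameter has centre (1, -2) and r² = 136/4 = 34.
Check (-2, 1): distance² to centre = 18 ≤ 34, so it lies inside.
All remaining points lie in this disk, and no smaller disk contains both endpoints, so this is the minimum enclosing circle.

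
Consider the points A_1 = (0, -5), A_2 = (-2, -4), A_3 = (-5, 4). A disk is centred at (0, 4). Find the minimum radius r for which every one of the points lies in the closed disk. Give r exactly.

9

The required radius is the distance from (0, 4) to the farthest point.
Squared distances: 81, 68, 25.
Maximum is 81, attained at A_1.
r = √81 = 9.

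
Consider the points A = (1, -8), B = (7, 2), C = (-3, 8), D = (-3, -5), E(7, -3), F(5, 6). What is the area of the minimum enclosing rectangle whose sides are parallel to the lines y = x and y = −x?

199.5

In coordinates u = x + y, v = x − y the rectangle is axis-aligned; the map (x,y)→(u,v) scales areas by 2.
u-values: -7, 9, 5, -8, 4, 11; range = 11 − (-8) = 19.
v-values: 9, 5, -11, 2, 10, -1; range = 10 − (-11) = 21.
Area = (19 × 21) / 2 = 199.5.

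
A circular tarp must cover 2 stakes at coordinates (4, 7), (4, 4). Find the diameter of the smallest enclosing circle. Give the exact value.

3

The smallest circle enclosing two points has them as diameter endpoints.
Centre = midpoint = (4, 5.5); r² = |(4, 7)−(4, 4)|²/4 = 9/4 = 2.25.
Diameter = 2r = 2√(2.25) = 3.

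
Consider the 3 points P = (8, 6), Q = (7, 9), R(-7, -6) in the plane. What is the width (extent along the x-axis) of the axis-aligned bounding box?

max x = 8, min x = -7, so width = 15.

15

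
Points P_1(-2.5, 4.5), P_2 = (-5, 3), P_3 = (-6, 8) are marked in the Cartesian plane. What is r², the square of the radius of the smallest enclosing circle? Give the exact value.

Side lengths²: P_1P_2² = 8.5, P_1P_3² = 24.5, P_2P_3² = 26.
Since P_2P_3² = 26 < 24.5 + 8.5 = 33, the triangle is acute, so the smallest enclosing circle is the circumcircle.
Circumcentre = (-4.875, 5.625), r² = 6.90625.

6.90625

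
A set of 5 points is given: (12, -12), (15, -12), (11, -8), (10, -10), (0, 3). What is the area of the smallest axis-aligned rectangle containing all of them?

225

x ranges over [0, 15], width 15.
y ranges over [-12, 3], height 15.
Area = 15 × 15 = 225.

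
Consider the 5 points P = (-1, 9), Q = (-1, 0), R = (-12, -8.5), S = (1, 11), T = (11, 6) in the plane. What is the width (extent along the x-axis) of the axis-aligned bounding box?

max x = 11, min x = -12, so width = 23.

23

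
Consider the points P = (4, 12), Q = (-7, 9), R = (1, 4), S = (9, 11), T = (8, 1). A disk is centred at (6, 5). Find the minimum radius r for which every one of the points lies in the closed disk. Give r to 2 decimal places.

The required radius is the distance from (6, 5) to the farthest point.
Squared distances: 53, 185, 26, 45, 20.
Maximum is 185, attained at Q.
r = √185 ≈ 13.60.

13.60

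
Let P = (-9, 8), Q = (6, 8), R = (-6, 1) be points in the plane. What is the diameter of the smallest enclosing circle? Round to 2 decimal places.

Side lengths²: PQ² = 225, PR² = 58, QR² = 193.
Since PQ² = 225 < 193 + 58 = 251, the triangle is acute, so the smallest enclosing circle is the circumcircle.
Circumcentre = (-1.5, 99/14), r² = 5597/98.
Diameter = 2r = 2√(5597/98) ≈ 15.11.

15.11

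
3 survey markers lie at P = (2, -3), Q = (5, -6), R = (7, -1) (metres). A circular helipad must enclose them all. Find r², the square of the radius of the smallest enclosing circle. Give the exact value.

841/98

Side lengths²: PQ² = 18, PR² = 29, QR² = 29.
Since QR² = 29 < 29 + 18 = 47, the triangle is acute, so the smallest enclosing circle is the circumcircle.
Circumcentre = (69/14, -43/14), r² = 841/98.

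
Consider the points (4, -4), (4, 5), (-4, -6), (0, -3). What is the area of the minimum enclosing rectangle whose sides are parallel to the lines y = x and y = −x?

85.5

In coordinates u = x + y, v = x − y the rectangle is axis-aligned; the map (x,y)→(u,v) scales areas by 2.
u-values: 0, 9, -10, -3; range = 9 − (-10) = 19.
v-values: 8, -1, 2, 3; range = 8 − (-1) = 9.
Area = (19 × 9) / 2 = 85.5.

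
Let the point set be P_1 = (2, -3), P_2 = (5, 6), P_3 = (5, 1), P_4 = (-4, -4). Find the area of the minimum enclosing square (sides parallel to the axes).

100

The bounding box has width 9 and height 10.
An axis-aligned square enclosing the set must have side ≥ max(width, height).
So the minimum side is max(9, 10) = 10.
Area = 10² = 100.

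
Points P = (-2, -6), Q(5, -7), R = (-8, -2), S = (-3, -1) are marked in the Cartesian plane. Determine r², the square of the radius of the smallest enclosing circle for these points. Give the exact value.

The minimum enclosing circle of a finite set is fixed by two of the points (as a diameter) or three (as a circumcircle).
The farthest pair is Q–R with squared distance 194. The circle on this segment as diameter has centre (-1.5, -4.5) and r² = 194/4 = 48.5.
Check P: distance² to centre = 2.5 ≤ 48.5, so it lies inside.
All remaining points lie in this disk, and no smaller disk contains both endpoints, so this is the minimum enclosing circle.

48.5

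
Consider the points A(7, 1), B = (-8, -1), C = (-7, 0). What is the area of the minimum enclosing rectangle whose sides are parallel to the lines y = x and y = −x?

In coordinates u = x + y, v = x − y the rectangle is axis-aligned; the map (x,y)→(u,v) scales areas by 2.
u-values: 8, -9, -7; range = 8 − (-9) = 17.
v-values: 6, -7, -7; range = 6 − (-7) = 13.
Area = (17 × 13) / 2 = 110.5.

110.5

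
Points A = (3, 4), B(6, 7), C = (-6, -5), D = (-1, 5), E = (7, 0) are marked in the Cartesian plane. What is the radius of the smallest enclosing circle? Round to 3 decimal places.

The farthest pair is B–C with squared distance 288. The circle on this segment as diameter has centre (0, 1) and r² = 288/4 = 72.
Check A: distance² to centre = 18 ≤ 72, so it lies inside.
All remaining points lie in this disk, and no smaller disk contains both endpoints, so this is the minimum enclosing circle.
r = √72 ≈ 8.485.

8.485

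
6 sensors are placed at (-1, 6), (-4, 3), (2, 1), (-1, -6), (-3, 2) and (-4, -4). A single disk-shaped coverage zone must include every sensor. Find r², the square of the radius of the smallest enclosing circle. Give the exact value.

36

A smallest enclosing disk is always determined by at most three of the input points on its boundary.
The farthest pair is (-1, 6)–(-1, -6) with squared distance 144. The circle on this segment as diameter has centre (-1, 0) and r² = 144/4 = 36.
Check (-4, 3): distance² to centre = 18 ≤ 36, so it lies inside.
All remaining points lie in this disk, and no smaller disk contains both endpoints, so this is the minimum enclosing circle.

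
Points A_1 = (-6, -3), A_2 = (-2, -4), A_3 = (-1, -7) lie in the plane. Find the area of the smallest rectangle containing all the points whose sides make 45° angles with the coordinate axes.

In coordinates u = x + y, v = x − y the rectangle is axis-aligned; the map (x,y)→(u,v) scales areas by 2.
u-values: -9, -6, -8; range = -6 − (-9) = 3.
v-values: -3, 2, 6; range = 6 − (-3) = 9.
Area = (3 × 9) / 2 = 13.5.

13.5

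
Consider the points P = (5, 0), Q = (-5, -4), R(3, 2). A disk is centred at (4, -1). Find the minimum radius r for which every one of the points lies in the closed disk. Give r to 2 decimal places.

9.49

The required radius is the distance from (4, -1) to the farthest point.
Squared distances: 2, 90, 10.
Maximum is 90, attained at Q.
r = √90 ≈ 9.49.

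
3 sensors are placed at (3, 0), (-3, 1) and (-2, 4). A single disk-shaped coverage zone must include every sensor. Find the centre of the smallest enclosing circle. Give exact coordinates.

(7/38, 61/38)

Call the three points A, B, C in the order given.
Side lengths²: AB² = 37, AC² = 41, BC² = 10.
Since AC² = 41 < 37 + 10 = 47, the triangle is acute, so the smallest enclosing circle is the circumcircle.
Circumcentre = (7/38, 61/38), r² = 7585/722.
Centre = (7/38, 61/38).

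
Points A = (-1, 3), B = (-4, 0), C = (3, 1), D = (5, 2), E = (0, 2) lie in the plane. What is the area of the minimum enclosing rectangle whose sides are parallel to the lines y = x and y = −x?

38.5

In coordinates u = x + y, v = x − y the rectangle is axis-aligned; the map (x,y)→(u,v) scales areas by 2.
u-values: 2, -4, 4, 7, 2; range = 7 − (-4) = 11.
v-values: -4, -4, 2, 3, -2; range = 3 − (-4) = 7.
Area = (11 × 7) / 2 = 38.5.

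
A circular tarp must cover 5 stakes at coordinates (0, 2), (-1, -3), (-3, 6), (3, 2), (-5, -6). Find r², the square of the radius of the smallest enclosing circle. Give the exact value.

By Welzl's lemma the MEC is supported by two points (diametrically opposite) or three points (on a circumcircle).
The minimum enclosing circle is determined by three boundary points: (-3, 6), (3, 2), (-5, -6).
Their circumcentre is (-2.8, -0.2) with r² = 38.48.
The farthest remaining point (0, 2) is at distance² 12.68 ≤ 38.48.

38.48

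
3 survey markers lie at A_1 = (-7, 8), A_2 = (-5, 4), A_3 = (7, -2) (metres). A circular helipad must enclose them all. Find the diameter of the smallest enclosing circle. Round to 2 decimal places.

17.20

Side lengths²: A_1A_2² = 20, A_1A_3² = 296, A_2A_3² = 180.
Since A_1A_3² = 296 ≥ 180 + 20 = 200, the angle opposite A_1A_3 is not acute, so the smallest enclosing circle has A_1A_3 as diameter.
Centre = midpoint of A_1A_3 = (0, 3), r² = 296/4 = 74.
Diameter = 2r = 2√74 ≈ 17.20.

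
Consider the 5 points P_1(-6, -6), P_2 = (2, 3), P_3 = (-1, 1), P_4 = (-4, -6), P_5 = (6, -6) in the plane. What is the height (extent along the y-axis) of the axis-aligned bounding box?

max y = 3, min y = -6, so height = 9.

9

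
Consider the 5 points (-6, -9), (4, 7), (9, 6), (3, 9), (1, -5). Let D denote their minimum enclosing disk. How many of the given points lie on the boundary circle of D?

3

A smallest enclosing disk is always determined by at most three of the input points on its boundary.
The farthest pair is (-6, -9)–(9, 6) with squared distance 450. The circle on this segment as diameter has centre (1.5, -1.5) and r² = 450/4 = 112.5.
Check (4, 7): distance² to centre = 78.5 ≤ 112.5, so it lies inside.
All remaining points lie in this disk, and no smaller disk contains both endpoints, so this is the minimum enclosing circle.
The points at distance exactly r from the centre are (-6, -9), (9, 6), (3, 9) — 3 points.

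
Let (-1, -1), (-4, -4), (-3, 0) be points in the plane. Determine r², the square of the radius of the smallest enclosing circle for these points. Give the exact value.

Call the three points A, B, C in the order given.
Side lengths²: AB² = 18, AC² = 5, BC² = 17.
Since AB² = 18 < 17 + 5 = 22, the triangle is acute, so the smallest enclosing circle is the circumcircle.
Circumcentre = (-17/6, -13/6), r² = 85/18.

85/18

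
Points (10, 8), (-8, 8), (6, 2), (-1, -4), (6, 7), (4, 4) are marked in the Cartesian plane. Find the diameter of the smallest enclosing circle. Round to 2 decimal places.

18.85

The minimum enclosing circle is determined by three boundary points: (10, 8), (-8, 8), (-1, -4).
Their circumcentre is (1, 125/24) with r² = 51145/576.
The farthest remaining point (6, 2) is at distance² 20329/576 ≤ 51145/576.
Diameter = 2r = 2√(51145/576) ≈ 18.85.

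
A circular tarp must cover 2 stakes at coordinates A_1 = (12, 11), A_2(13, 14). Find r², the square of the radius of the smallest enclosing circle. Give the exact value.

2.5

The smallest circle enclosing two points has them as diameter endpoints.
Centre = midpoint = (12.5, 12.5); r² = |A_1A_2|²/4 = 10/4 = 2.5.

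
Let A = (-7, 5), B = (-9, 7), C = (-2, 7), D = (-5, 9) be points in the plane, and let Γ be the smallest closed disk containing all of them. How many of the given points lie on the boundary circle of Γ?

By Welzl's lemma the MEC is supported by two points (diametrically opposite) or three points (on a circumcircle).
The farthest pair is B–C with squared distance 49. The circle on this segment as diameter has centre (-5.5, 7) and r² = 49/4 = 12.25.
Check A: distance² to centre = 6.25 ≤ 12.25, so it lies inside.
All remaining points lie in this disk, and no smaller disk contains both endpoints, so this is the minimum enclosing circle.
The points at distance exactly r from the centre are B, C — 2 points.

2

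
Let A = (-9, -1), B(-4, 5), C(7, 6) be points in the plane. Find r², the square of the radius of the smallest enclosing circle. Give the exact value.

76.25

Side lengths²: AB² = 61, AC² = 305, BC² = 122.
Since AC² = 305 ≥ 122 + 61 = 183, the angle opposite AC is not acute, so the smallest enclosing circle has AC as diameter.
Centre = midpoint of AC = (-1, 2.5), r² = 305/4 = 76.25.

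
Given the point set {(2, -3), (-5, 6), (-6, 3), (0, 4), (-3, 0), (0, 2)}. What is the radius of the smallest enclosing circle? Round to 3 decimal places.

The minimum enclosing circle of a finite set is fixed by two of the points (as a diameter) or three (as a circumcircle).
The farthest pair is (2, -3)–(-5, 6) with squared distance 130. The circle on this segment as diameter has centre (-1.5, 1.5) and r² = 130/4 = 32.5.
Check (-6, 3): distance² to centre = 22.5 ≤ 32.5, so it lies inside.
All remaining points lie in this disk, and no smaller disk contains both endpoints, so this is the minimum enclosing circle.
r = √(32.5) ≈ 5.701.

5.701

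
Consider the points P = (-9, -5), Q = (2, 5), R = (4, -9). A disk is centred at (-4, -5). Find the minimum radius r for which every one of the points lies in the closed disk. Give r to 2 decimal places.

The required radius is the distance from (-4, -5) to the farthest point.
Squared distances: 25, 136, 80.
Maximum is 136, attained at Q.
r = √136 ≈ 11.66.

11.66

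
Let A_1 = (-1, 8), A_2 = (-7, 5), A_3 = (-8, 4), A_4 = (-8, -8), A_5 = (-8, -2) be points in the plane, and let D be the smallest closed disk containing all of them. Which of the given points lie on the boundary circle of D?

A_1, A_4

By Welzl's lemma the MEC is supported by two points (diametrically opposite) or three points (on a circumcircle).
The farthest pair is A_1–A_4 with squared distance 305. The circle on this segment as diameter has centre (-4.5, 0) and r² = 305/4 = 76.25.
Check A_2: distance² to centre = 31.25 ≤ 76.25, so it lies inside.
All remaining points lie in this disk, and no smaller disk contains both endpoints, so this is the minimum enclosing circle.
The points at distance exactly r from the centre are A_1, A_4 — 2 points.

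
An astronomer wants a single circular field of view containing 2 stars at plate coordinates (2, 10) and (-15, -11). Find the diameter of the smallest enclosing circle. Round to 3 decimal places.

27.019

The smallest circle enclosing two points has them as diameter endpoints.
Centre = midpoint = (-6.5, -0.5); r² = |(2, 10)−(-15, -11)|²/4 = 730/4 = 182.5.
Diameter = 2r = 2√(182.5) ≈ 27.019.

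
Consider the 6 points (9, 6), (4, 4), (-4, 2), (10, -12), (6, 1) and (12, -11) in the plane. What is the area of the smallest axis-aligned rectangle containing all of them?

288

x ranges over [-4, 12], width 16.
y ranges over [-12, 6], height 18.
Area = 16 × 18 = 288.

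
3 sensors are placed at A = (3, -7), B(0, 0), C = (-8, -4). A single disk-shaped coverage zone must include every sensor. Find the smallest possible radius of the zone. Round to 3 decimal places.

Side lengths²: AB² = 58, AC² = 130, BC² = 80.
Since AC² = 130 < 80 + 58 = 138, the triangle is acute, so the smallest enclosing circle is the circumcircle.
Circumcentre = (-41/17, -88/17), r² = 9425/289.
r = √(9425/289) ≈ 5.711.

5.711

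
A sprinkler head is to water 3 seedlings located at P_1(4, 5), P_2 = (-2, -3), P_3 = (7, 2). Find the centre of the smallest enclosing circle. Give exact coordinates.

(15/7, 1/7)

Side lengths²: P_1P_2² = 100, P_1P_3² = 18, P_2P_3² = 106.
Since P_2P_3² = 106 < 100 + 18 = 118, the triangle is acute, so the smallest enclosing circle is the circumcircle.
Circumcentre = (15/7, 1/7), r² = 1325/49.
Centre = (15/7, 1/7).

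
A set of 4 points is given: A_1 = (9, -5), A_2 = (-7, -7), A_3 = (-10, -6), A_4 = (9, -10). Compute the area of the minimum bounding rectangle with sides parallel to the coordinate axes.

95

x ranges over [-10, 9], width 19.
y ranges over [-10, -5], height 5.
Area = 19 × 5 = 95.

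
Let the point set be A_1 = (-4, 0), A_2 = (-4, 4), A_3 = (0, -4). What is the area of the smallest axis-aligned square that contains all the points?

64

The bounding box has width 4 and height 8.
An axis-aligned square enclosing the set must have side ≥ max(width, height).
So the minimum side is max(4, 8) = 8.
Area = 8² = 64.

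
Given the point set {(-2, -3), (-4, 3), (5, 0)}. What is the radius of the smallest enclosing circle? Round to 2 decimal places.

4.76

Call the three points A, B, C in the order given.
Side lengths²: AB² = 40, AC² = 58, BC² = 90.
Since BC² = 90 < 58 + 40 = 98, the triangle is acute, so the smallest enclosing circle is the circumcircle.
Circumcentre = (0.375, 1.125), r² = 22.65625.
r = √(22.65625) ≈ 4.76.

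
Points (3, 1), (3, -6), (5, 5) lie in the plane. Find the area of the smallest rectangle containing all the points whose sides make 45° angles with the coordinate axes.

In coordinates u = x + y, v = x − y the rectangle is axis-aligned; the map (x,y)→(u,v) scales areas by 2.
u-values: 4, -3, 10; range = 10 − (-3) = 13.
v-values: 2, 9, 0; range = 9 − 0 = 9.
Area = (13 × 9) / 2 = 58.5.

58.5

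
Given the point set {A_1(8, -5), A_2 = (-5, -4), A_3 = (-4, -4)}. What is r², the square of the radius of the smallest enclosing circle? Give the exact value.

42.5

Side lengths²: A_1A_2² = 170, A_1A_3² = 145, A_2A_3² = 1.
Since A_1A_2² = 170 ≥ 145 + 1 = 146, the angle opposite A_1A_2 is not acute, so the smallest enclosing circle has A_1A_2 as diameter.
Centre = midpoint of A_1A_2 = (1.5, -4.5), r² = 170/4 = 42.5.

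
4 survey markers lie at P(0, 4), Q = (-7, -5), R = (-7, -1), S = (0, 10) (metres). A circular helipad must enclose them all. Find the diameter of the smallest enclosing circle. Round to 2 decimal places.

By Welzl's lemma the MEC is supported by two points (diametrically opposite) or three points (on a circumcircle).
The farthest pair is Q–S with squared distance 274. The circle on this segment as diameter has centre (-3.5, 2.5) and r² = 274/4 = 68.5.
Check P: distance² to centre = 14.5 ≤ 68.5, so it lies inside.
All remaining points lie in this disk, and no smaller disk contains both endpoints, so this is the minimum enclosing circle.
Diameter = 2r = 2√(68.5) ≈ 16.55.

16.55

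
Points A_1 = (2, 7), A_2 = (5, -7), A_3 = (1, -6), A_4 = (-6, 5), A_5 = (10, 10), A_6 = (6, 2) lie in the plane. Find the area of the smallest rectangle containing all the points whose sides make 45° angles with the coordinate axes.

287.5

In coordinates u = x + y, v = x − y the rectangle is axis-aligned; the map (x,y)→(u,v) scales areas by 2.
u-values: 9, -2, -5, -1, 20, 8; range = 20 − (-5) = 25.
v-values: -5, 12, 7, -11, 0, 4; range = 12 − (-11) = 23.
Area = (25 × 23) / 2 = 287.5.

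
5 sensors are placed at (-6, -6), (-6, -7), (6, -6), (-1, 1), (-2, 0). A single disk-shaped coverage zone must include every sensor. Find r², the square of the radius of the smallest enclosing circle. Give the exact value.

12905/338

The minimum enclosing circle is determined by three boundary points: (-6, -7), (6, -6), (-1, 1).
Their circumcentre is (-3/26, -133/26) with r² = 12905/338.
The farthest remaining point (-6, -6) is at distance² 11969/338 ≤ 12905/338.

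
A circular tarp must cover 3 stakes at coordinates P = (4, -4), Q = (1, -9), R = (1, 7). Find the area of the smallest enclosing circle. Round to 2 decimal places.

Side lengths²: PQ² = 34, PR² = 130, QR² = 256.
Since QR² = 256 ≥ 130 + 34 = 164, the angle opposite QR is not acute, so the smallest enclosing circle has QR as diameter.
Centre = midpoint of QR = (1, -1), r² = 256/4 = 64.
Area = π·r² = π·64 ≈ 201.06.

201.06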